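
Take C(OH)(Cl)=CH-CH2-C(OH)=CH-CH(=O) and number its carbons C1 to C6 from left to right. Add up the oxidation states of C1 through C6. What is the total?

0

Count +1 for every bond to an atom more electronegative than carbon and −1 for every bond to one less electronegative; C–C bonds are 0. Tallying each carbon:
C1: 2C, 1O, 1Cl → 0 + 1 + 1 = +2
C2: 3C, 1H → 0 − 1 = -1
C3: 2C, 2H → 0 − 2 = -2
C4: 3C, 1O → 0 + 1 = +1
C5: 3C, 1H → 0 − 1 = -1
C6: 1C, 1H, 2O → 0 − 1 + 2 = +1
Sum = +2 − 1 − 2 + 1 − 1 + 1 = 0.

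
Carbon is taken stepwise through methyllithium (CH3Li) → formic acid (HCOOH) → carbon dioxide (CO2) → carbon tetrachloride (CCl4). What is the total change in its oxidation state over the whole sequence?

+8

Carbon oxidation states along the series — methyllithium: -4, formic acid: +2, carbon dioxide: +4, carbon tetrachloride: +4.
Net change = +4 − (-4) = +8.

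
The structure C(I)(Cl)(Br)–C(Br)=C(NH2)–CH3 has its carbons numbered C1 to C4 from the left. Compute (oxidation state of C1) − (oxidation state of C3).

C1: 1C, 1Cl, 1Br, 1I → 0 + 1 + 1 + 1 = +3
C3: 3C, 1N → 0 + 1 = +1
Difference: +3 − (+1) = +2.

+2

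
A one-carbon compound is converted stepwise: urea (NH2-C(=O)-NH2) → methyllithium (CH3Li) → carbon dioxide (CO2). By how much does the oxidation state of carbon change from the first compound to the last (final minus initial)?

Carbon oxidation states along the series — urea: +4, methyllithium: -4, carbon dioxide: +4.
Net change = +4 − (+4) = 0.

0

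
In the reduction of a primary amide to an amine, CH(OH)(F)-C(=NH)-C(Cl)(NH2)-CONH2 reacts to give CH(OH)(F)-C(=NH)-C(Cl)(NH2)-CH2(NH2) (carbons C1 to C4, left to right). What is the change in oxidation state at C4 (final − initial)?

-4

Before: C4 has 1 bond to C, 2 bonds to O, 1 bond to N → oxidation state +3.
After: C4 has 1 bond to C, 2 bonds to H, 1 bond to N → oxidation state -1.
Δ = -1 − (+3) = -4, so this is a reduction at C4.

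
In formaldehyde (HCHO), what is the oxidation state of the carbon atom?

The carbon has one bond to H (-1), one bond to H (-1), a double bond to O (2×+1 = +2).
Oxidation state = -1 − 1 + 2 = 0.

0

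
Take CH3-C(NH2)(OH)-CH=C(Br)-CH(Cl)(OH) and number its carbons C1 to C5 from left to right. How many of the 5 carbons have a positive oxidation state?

Tallying each carbon's bonds:
C1: 1C, 3H → 0 − 3 = -3
C2: 2C, 1O, 1N → 0 + 1 + 1 = +2
C3: 3C, 1H → 0 − 1 = -1
C4: 3C, 1Br → 0 + 1 = +1
C5: 1C, 1H, 1O, 1Cl → 0 − 1 + 1 + 1 = +1
3 carbons (C2, C4, C5) meet the condition.

3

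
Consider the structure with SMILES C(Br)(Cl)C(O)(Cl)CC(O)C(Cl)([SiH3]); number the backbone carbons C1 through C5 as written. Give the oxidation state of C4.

0

C4 has one bond to C (0), one bond to C (0), one bond to O (+1), one bond to H (-1).
Oxidation state = 0 + 0 + 1 − 1 = 0.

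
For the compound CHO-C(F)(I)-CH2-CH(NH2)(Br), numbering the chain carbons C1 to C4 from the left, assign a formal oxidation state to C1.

+1

Each bond to a more electronegative atom (O, N, halogen) counts +1, each bond to a less electronegative atom (H, metal, B, Si) counts −1, and each C–C bond counts 0.
C1 has one bond to C (0), one bond to H (-1), a double bond to O (2×+1 = +2).
Oxidation state = 0 − 1 + 2 = +1.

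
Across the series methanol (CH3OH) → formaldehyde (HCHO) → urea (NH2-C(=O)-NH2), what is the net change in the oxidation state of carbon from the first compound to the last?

Carbon oxidation states along the series — methanol: -2, formaldehyde: 0, urea: +4.
Net change = +4 − (-2) = +6.

+6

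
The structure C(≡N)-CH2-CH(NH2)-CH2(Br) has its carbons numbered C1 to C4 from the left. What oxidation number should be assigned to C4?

Bonds to more-electronegative neighbours contribute +1 each, bonds to H or metals contribute −1 each, and C–C bonds contribute 0.
C4 has one bond to C (0), one bond to H (-1), one bond to Br (+1), one bond to H (-1).
Oxidation state = 0 − 1 + 1 − 1 = -1.

-1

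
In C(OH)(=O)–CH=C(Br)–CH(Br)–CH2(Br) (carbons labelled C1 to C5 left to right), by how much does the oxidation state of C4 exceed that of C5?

C4: 2C, 1H, 1Br → 0 − 1 + 1 = 0
C5: 1C, 2H, 1Br → 0 − 2 + 1 = -1
Difference: 0 − (-1) = +1.

+1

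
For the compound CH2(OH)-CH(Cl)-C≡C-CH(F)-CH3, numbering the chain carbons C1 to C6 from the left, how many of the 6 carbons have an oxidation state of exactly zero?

Tallying each carbon's bonds:
C1: 1C, 2H, 1O → 0 − 2 + 1 = -1
C2: 2C, 1H, 1Cl → 0 − 1 + 1 = 0
C3: 4C → 0 = 0
C4: 4C → 0 = 0
C5: 2C, 1H, 1F → 0 − 1 + 1 = 0
C6: 1C, 3H → 0 − 3 = -3
4 carbons (C2, C3, C4, C5) meet the condition.

4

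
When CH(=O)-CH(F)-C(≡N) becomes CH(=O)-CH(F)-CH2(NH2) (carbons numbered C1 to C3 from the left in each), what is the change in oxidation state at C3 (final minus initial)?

-4

Before: C3 has 1 bond to C, 3 bonds to N → oxidation state +3.
After: C3 has 1 bond to C, 2 bonds to H, 1 bond to N → oxidation state -1.
Δ = -1 − (+3) = -4, so this is a reduction at C3.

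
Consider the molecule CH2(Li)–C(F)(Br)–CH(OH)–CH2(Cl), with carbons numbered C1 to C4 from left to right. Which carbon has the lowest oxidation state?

Tallying each carbon's bonds:
C1: 1C, 2H, 1Li → 0 − 2 − 1 = -3
C2: 2C, 1F, 1Br → 0 + 1 + 1 = +2
C3: 2C, 1H, 1O → 0 − 1 + 1 = 0
C4: 1C, 2H, 1Cl → 0 − 2 + 1 = -1
The most reduced carbon is C1 at -3.

C1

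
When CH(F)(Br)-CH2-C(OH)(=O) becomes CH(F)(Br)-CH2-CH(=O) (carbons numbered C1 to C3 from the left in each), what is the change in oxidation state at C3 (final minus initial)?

-2

Before: C3 has 1 bond to C, 3 bonds to O → oxidation state +3.
After: C3 has 1 bond to C, 1 bond to H, 2 bonds to O → oxidation state +1.
Δ = +1 − (+3) = -2, so this is a reduction at C3.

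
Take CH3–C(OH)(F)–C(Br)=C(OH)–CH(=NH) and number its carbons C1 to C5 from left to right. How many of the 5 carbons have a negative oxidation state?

1

Each bond to a more electronegative atom (O, N, halogen) counts +1, each bond to a less electronegative atom (H, metal, B, Si) counts −1, and each C–C bond counts 0. Tallying each carbon:
C1: 1C, 3H → 0 − 3 = -3
C2: 2C, 1O, 1F → 0 + 1 + 1 = +2
C3: 3C, 1Br → 0 + 1 = +1
C4: 3C, 1O → 0 + 1 = +1
C5: 1C, 1H, 2N → 0 − 1 + 2 = +1
1 carbon (C1) meets the condition.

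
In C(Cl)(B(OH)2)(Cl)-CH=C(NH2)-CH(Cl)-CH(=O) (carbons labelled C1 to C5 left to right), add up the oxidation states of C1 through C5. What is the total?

Bonds to more-electronegative neighbours contribute +1 each, bonds to H or metals contribute −1 each, and C–C bonds contribute 0. Tallying each carbon:
C1: 1C, 2Cl, 1B → 0 + 2 − 1 = +1
C2: 3C, 1H → 0 − 1 = -1
C3: 3C, 1N → 0 + 1 = +1
C4: 2C, 1H, 1Cl → 0 − 1 + 1 = 0
C5: 1C, 1H, 2O → 0 − 1 + 2 = +1
Sum = +1 − 1 + 1 + 0 + 1 = +2.

+2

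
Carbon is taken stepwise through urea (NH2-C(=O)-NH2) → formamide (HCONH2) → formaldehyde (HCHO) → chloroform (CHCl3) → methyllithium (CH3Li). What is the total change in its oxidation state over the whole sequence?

-8

Carbon oxidation states along the series — urea: +4, formamide: +2, formaldehyde: 0, chloroform: +2, methyllithium: -4.
Net change = -4 − (+4) = -8.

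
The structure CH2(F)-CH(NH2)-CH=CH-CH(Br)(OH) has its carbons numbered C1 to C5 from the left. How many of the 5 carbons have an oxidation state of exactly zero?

1

Tallying each carbon's bonds:
C1: 1C, 2H, 1F → 0 − 2 + 1 = -1
C2: 2C, 1H, 1N → 0 − 1 + 1 = 0
C3: 3C, 1H → 0 − 1 = -1
C4: 3C, 1H → 0 − 1 = -1
C5: 1C, 1H, 1O, 1Br → 0 − 1 + 1 + 1 = +1
1 carbon (C2) meets the condition.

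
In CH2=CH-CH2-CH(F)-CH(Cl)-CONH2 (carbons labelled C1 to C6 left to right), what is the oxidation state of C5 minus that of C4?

C5: 2C, 1H, 1Cl → 0 − 1 + 1 = 0
C4: 2C, 1H, 1F → 0 − 1 + 1 = 0
Difference: 0 − (0) = 0.

0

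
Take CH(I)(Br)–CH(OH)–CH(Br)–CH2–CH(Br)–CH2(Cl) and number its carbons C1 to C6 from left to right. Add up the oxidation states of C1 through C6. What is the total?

-2

Tallying each carbon's bonds:
C1: 1C, 1H, 1Br, 1I → 0 − 1 + 1 + 1 = +1
C2: 2C, 1H, 1O → 0 − 1 + 1 = 0
C3: 2C, 1H, 1Br → 0 − 1 + 1 = 0
C4: 2C, 2H → 0 − 2 = -2
C5: 2C, 1H, 1Br → 0 − 1 + 1 = 0
C6: 1C, 2H, 1Cl → 0 − 2 + 1 = -1
Sum = +1 + 0 + 0 − 2 + 0 − 1 = -2.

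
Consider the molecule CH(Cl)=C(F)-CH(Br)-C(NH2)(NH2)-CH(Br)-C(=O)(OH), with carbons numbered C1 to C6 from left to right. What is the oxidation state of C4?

Assign +1 per bond to O/N/halogen, −1 per bond to H or an electropositive element, and 0 per bond to carbon.
C4 has one bond to C (0), one bond to C (0), one bond to N (+1), one bond to N (+1).
Oxidation state = 0 + 0 + 1 + 1 = +2.

+2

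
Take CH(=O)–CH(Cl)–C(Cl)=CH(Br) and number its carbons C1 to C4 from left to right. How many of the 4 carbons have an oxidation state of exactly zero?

Count +1 for every bond to an atom more electronegative than carbon and −1 for every bond to one less electronegative; C–C bonds are 0. Tallying each carbon:
C1: 1C, 1H, 2O → 0 − 1 + 2 = +1
C2: 2C, 1H, 1Cl → 0 − 1 + 1 = 0
C3: 3C, 1Cl → 0 + 1 = +1
C4: 2C, 1H, 1Br → 0 − 1 + 1 = 0
2 carbons (C2, C4) meet the condition.

2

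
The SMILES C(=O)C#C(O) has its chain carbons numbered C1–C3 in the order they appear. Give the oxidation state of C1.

+1

C1 has one bond to C (0), a double bond to O (2×+1 = +2), one bond to H (-1).
Oxidation state = 0 + 2 − 1 = +1.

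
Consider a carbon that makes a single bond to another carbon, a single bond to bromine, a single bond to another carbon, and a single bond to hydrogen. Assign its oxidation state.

Bonds to more-electronegative neighbours contribute +1 each, bonds to H or metals contribute −1 each, and C–C bonds contribute 0.
The carbon has one bond to C (0), one bond to C (0), one bond to Br (+1), one bond to H (-1).
Oxidation state = 0 + 0 + 1 − 1 = 0.

0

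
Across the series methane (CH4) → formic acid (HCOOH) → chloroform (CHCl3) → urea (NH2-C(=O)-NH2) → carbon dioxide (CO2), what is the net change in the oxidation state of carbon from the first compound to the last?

+8

Carbon oxidation states along the series — methane: -4, formic acid: +2, chloroform: +2, urea: +4, carbon dioxide: +4.
Net change = +4 − (-4) = +8.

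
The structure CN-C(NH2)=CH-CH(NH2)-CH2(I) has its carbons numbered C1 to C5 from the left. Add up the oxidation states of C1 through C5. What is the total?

+2

Each bond to a more electronegative atom (O, N, halogen) counts +1, each bond to a less electronegative atom (H, metal, B, Si) counts −1, and each C–C bond counts 0. Tallying each carbon:
C1: 1C, 3N → 0 + 3 = +3
C2: 3C, 1N → 0 + 1 = +1
C3: 3C, 1H → 0 − 1 = -1
C4: 2C, 1H, 1N → 0 − 1 + 1 = 0
C5: 1C, 2H, 1I → 0 − 2 + 1 = -1
Sum = +3 + 1 − 1 + 0 − 1 = +2.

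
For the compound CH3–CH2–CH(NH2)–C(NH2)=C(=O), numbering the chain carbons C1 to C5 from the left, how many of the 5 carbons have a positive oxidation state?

2

Assign +1 per bond to O/N/halogen, −1 per bond to H or an electropositive element, and 0 per bond to carbon. Tallying each carbon:
C1: 1C, 3H → 0 − 3 = -3
C2: 2C, 2H → 0 − 2 = -2
C3: 2C, 1H, 1N → 0 − 1 + 1 = 0
C4: 3C, 1N → 0 + 1 = +1
C5: 2C, 2O → 0 + 2 = +2
2 carbons (C4, C5) meet the condition.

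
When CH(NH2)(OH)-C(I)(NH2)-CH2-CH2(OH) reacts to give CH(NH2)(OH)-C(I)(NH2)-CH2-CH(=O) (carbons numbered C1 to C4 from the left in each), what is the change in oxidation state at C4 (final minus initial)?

Before: C4 has 1 bond to C, 2 bonds to H, 1 bond to O → oxidation state -1.
After: C4 has 1 bond to C, 1 bond to H, 2 bonds to O → oxidation state +1.
Δ = +1 − (-1) = +2, so this is an oxidation at C4.

+2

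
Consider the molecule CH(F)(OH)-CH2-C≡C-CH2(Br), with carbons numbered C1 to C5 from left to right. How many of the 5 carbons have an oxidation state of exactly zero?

Bonds to more-electronegative neighbours contribute +1 each, bonds to H or metals contribute −1 each, and C–C bonds contribute 0. Tallying each carbon:
C1: 1C, 1H, 1O, 1F → 0 − 1 + 1 + 1 = +1
C2: 2C, 2H → 0 − 2 = -2
C3: 4C → 0 = 0
C4: 4C → 0 = 0
C5: 1C, 2H, 1Br → 0 − 2 + 1 = -1
2 carbons (C3, C4) meet the condition.

2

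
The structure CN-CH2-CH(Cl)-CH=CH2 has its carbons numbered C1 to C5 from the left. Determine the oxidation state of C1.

Count +1 for every bond to an atom more electronegative than carbon and −1 for every bond to one less electronegative; C–C bonds are 0.
C1 has one bond to C (0), a triple bond to N (3×+1 = +3).
Oxidation state = 0 + 3 = +3.

+3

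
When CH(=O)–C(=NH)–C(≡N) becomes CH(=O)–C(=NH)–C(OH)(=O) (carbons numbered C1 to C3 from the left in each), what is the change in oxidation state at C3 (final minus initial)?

0

Before: C3 has 1 bond to C, 3 bonds to N → oxidation state +3.
After: C3 has 1 bond to C, 3 bonds to O → oxidation state +3.
Δ = +3 − (+3) = 0, so no net redox change at C3.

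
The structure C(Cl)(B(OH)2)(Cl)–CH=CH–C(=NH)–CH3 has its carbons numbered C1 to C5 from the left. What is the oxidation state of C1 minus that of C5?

+4

C1: 1C, 2Cl, 1B → 0 + 2 − 1 = +1
C5: 1C, 3H → 0 − 3 = -3
Difference: +1 − (-3) = +4.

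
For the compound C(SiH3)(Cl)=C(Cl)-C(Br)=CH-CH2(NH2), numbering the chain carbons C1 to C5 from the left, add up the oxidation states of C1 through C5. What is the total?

Count +1 for every bond to an atom more electronegative than carbon and −1 for every bond to one less electronegative; C–C bonds are 0. Tallying each carbon:
C1: 2C, 1Cl, 1Si → 0 + 1 − 1 = 0
C2: 3C, 1Cl → 0 + 1 = +1
C3: 3C, 1Br → 0 + 1 = +1
C4: 3C, 1H → 0 − 1 = -1
C5: 1C, 2H, 1N → 0 − 2 + 1 = -1
Sum = 0 + 1 + 1 − 1 − 1 = 0.

0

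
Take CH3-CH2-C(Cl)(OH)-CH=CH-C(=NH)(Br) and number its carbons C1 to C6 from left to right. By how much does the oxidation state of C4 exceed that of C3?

-3

C4: 3C, 1H → 0 − 1 = -1
C3: 2C, 1O, 1Cl → 0 + 1 + 1 = +2
Difference: -1 − (+2) = -3.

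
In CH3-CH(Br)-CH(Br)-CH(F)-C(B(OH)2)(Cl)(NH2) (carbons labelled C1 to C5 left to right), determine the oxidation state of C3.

0

C3 has one bond to C (0), one bond to C (0), one bond to H (-1), one bond to Br (+1).
Oxidation state = 0 + 0 − 1 + 1 = 0.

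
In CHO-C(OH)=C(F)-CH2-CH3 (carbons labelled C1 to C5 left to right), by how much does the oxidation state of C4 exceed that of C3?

-3

C4: 2C, 2H → 0 − 2 = -2
C3: 3C, 1F → 0 + 1 = +1
Difference: -2 − (+1) = -3.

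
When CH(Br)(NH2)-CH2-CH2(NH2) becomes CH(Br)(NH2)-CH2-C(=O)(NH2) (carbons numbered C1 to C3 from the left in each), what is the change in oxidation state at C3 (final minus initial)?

Before: C3 has 1 bond to C, 2 bonds to H, 1 bond to N → oxidation state -1.
After: C3 has 1 bond to C, 2 bonds to O, 1 bond to N → oxidation state +3.
Δ = +3 − (-1) = +4, so this is an oxidation at C3.

+4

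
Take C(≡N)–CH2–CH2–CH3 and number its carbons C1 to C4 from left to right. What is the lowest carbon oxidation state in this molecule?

Bonds to more-electronegative neighbours contribute +1 each, bonds to H or metals contribute −1 each, and C–C bonds contribute 0. Tallying each carbon:
C1: 1C, 3N → 0 + 3 = +3
C2: 2C, 2H → 0 − 2 = -2
C3: 2C, 2H → 0 − 2 = -2
C4: 1C, 3H → 0 − 3 = -3
The lowest value is -3.

-3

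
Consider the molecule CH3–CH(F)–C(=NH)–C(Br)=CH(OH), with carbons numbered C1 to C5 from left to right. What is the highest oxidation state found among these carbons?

Bonds to more-electronegative neighbours contribute +1 each, bonds to H or metals contribute −1 each, and C–C bonds contribute 0. Tallying each carbon:
C1: 1C, 3H → 0 − 3 = -3
C2: 2C, 1H, 1F → 0 − 1 + 1 = 0
C3: 2C, 2N → 0 + 2 = +2
C4: 3C, 1Br → 0 + 1 = +1
C5: 2C, 1H, 1O → 0 − 1 + 1 = 0
The highest value is +2.

+2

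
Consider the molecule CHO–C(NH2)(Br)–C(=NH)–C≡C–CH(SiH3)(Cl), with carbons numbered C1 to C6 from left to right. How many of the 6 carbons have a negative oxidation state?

Bonds to more-electronegative neighbours contribute +1 each, bonds to H or metals contribute −1 each, and C–C bonds contribute 0. Tallying each carbon:
C1: 1C, 1H, 2O → 0 − 1 + 2 = +1
C2: 2C, 1N, 1Br → 0 + 1 + 1 = +2
C3: 2C, 2N → 0 + 2 = +2
C4: 4C → 0 = 0
C5: 4C → 0 = 0
C6: 1C, 1H, 1Cl, 1Si → 0 − 1 + 1 − 1 = -1
1 carbon (C6) meets the condition.

1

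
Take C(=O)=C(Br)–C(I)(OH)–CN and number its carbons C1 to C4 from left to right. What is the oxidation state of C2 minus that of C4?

-2

C2: 3C, 1Br → 0 + 1 = +1
C4: 1C, 3N → 0 + 3 = +3
Difference: +1 − (+3) = -2.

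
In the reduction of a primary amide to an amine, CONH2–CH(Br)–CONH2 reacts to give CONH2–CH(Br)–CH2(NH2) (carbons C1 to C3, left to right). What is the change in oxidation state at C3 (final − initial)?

Before: C3 has 1 bond to C, 2 bonds to O, 1 bond to N → oxidation state +3.
After: C3 has 1 bond to C, 2 bonds to H, 1 bond to N → oxidation state -1.
Δ = -1 − (+3) = -4, so this is a reduction at C3.

-4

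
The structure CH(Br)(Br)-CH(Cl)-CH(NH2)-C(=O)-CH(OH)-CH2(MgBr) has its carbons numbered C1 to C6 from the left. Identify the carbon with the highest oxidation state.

C4

Tallying each carbon's bonds:
C1: 1C, 1H, 2Br → 0 − 1 + 2 = +1
C2: 2C, 1H, 1Cl → 0 − 1 + 1 = 0
C3: 2C, 1H, 1N → 0 − 1 + 1 = 0
C4: 2C, 2O → 0 + 2 = +2
C5: 2C, 1H, 1O → 0 − 1 + 1 = 0
C6: 1C, 2H, 1Mg → 0 − 2 − 1 = -3
The most oxidised carbon is C4 at +2.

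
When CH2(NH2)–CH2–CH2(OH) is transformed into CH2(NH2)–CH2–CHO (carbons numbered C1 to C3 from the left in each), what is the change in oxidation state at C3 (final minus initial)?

+2

Before: C3 has 1 bond to C, 2 bonds to H, 1 bond to O → oxidation state -1.
After: C3 has 1 bond to C, 1 bond to H, 2 bonds to O → oxidation state +1.
Δ = +1 − (-1) = +2, so this is an oxidation at C3.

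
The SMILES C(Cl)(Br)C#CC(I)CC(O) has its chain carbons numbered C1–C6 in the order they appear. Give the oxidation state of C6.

-1

Assign +1 per bond to O/N/halogen, −1 per bond to H or an electropositive element, and 0 per bond to carbon.
C6 has one bond to C (0), one bond to H (-1), one bond to H (-1), one bond to O (+1).
Oxidation state = 0 − 1 − 1 + 1 = -1.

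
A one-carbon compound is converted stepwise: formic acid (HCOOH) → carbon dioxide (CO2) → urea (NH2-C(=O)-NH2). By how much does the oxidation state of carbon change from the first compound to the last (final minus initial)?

Carbon oxidation states along the series — formic acid: +2, carbon dioxide: +4, urea: +4.
Net change = +4 − (+2) = +2.

+2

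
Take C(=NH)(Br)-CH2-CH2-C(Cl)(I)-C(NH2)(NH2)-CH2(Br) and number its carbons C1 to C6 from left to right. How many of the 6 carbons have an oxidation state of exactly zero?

0

Tallying each carbon's bonds:
C1: 1C, 2N, 1Br → 0 + 2 + 1 = +3
C2: 2C, 2H → 0 − 2 = -2
C3: 2C, 2H → 0 − 2 = -2
C4: 2C, 1Cl, 1I → 0 + 1 + 1 = +2
C5: 2C, 2N → 0 + 2 = +2
C6: 1C, 2H, 1Br → 0 − 2 + 1 = -1
0 carbons meet the condition.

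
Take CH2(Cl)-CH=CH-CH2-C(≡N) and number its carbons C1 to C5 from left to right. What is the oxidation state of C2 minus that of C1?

0

C2: 3C, 1H → 0 − 1 = -1
C1: 1C, 2H, 1Cl → 0 − 2 + 1 = -1
Difference: -1 − (-1) = 0.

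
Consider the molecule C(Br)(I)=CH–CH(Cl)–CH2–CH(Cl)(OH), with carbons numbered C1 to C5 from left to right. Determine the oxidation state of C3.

C3 has one bond to C (0), one bond to C (0), one bond to H (-1), one bond to Cl (+1).
Oxidation state = 0 + 0 − 1 + 1 = 0.

0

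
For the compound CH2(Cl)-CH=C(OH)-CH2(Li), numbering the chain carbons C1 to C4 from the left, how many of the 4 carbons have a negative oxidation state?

3

Assign +1 per bond to O/N/halogen, −1 per bond to H or an electropositive element, and 0 per bond to carbon. Tallying each carbon:
C1: 1C, 2H, 1Cl → 0 − 2 + 1 = -1
C2: 3C, 1H → 0 − 1 = -1
C3: 3C, 1O → 0 + 1 = +1
C4: 1C, 2H, 1Li → 0 − 2 − 1 = -3
3 carbons (C1, C2, C4) meet the condition.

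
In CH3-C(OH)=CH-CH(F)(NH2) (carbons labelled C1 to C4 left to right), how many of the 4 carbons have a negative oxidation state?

Tallying each carbon's bonds:
C1: 1C, 3H → 0 − 3 = -3
C2: 3C, 1O → 0 + 1 = +1
C3: 3C, 1H → 0 − 1 = -1
C4: 1C, 1H, 1N, 1F → 0 − 1 + 1 + 1 = +1
2 carbons (C1, C3) meet the condition.

2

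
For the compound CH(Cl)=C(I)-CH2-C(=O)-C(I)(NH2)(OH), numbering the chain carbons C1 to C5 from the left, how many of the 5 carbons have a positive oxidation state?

3

Tallying each carbon's bonds:
C1: 2C, 1H, 1Cl → 0 − 1 + 1 = 0
C2: 3C, 1I → 0 + 1 = +1
C3: 2C, 2H → 0 − 2 = -2
C4: 2C, 2O → 0 + 2 = +2
C5: 1C, 1O, 1N, 1I → 0 + 1 + 1 + 1 = +3
3 carbons (C2, C4, C5) meet the condition.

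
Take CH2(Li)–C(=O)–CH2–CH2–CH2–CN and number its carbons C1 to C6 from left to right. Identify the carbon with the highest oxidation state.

C6

Tallying each carbon's bonds:
C1: 1C, 2H, 1Li → 0 − 2 − 1 = -3
C2: 2C, 2O → 0 + 2 = +2
C3: 2C, 2H → 0 − 2 = -2
C4: 2C, 2H → 0 − 2 = -2
C5: 2C, 2H → 0 − 2 = -2
C6: 1C, 3N → 0 + 3 = +3
The most oxidised carbon is C6 at +3.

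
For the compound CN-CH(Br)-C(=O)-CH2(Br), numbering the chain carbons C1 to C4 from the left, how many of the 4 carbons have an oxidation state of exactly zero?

1

Tallying each carbon's bonds:
C1: 1C, 3N → 0 + 3 = +3
C2: 2C, 1H, 1Br → 0 − 1 + 1 = 0
C3: 2C, 2O → 0 + 2 = +2
C4: 1C, 2H, 1Br → 0 − 2 + 1 = -1
1 carbon (C2) meets the condition.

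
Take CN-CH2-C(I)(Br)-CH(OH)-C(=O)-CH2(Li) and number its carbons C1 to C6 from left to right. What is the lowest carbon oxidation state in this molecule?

-3

Tallying each carbon's bonds:
C1: 1C, 3N → 0 + 3 = +3
C2: 2C, 2H → 0 − 2 = -2
C3: 2C, 1Br, 1I → 0 + 1 + 1 = +2
C4: 2C, 1H, 1O → 0 − 1 + 1 = 0
C5: 2C, 2O → 0 + 2 = +2
C6: 1C, 2H, 1Li → 0 − 2 − 1 = -3
The lowest value is -3.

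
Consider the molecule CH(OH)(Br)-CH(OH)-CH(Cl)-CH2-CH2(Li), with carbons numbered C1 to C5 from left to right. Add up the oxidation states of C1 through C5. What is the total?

-4

Each bond to a more electronegative atom (O, N, halogen) counts +1, each bond to a less electronegative atom (H, metal, B, Si) counts −1, and each C–C bond counts 0. Tallying each carbon:
C1: 1C, 1H, 1O, 1Br → 0 − 1 + 1 + 1 = +1
C2: 2C, 1H, 1O → 0 − 1 + 1 = 0
C3: 2C, 1H, 1Cl → 0 − 1 + 1 = 0
C4: 2C, 2H → 0 − 2 = -2
C5: 1C, 2H, 1Li → 0 − 2 − 1 = -3
Sum = +1 + 0 + 0 − 2 − 3 = -4.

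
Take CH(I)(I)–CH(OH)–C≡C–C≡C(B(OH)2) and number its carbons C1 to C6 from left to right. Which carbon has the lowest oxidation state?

C6

Tallying each carbon's bonds:
C1: 1C, 1H, 2I → 0 − 1 + 2 = +1
C2: 2C, 1H, 1O → 0 − 1 + 1 = 0
C3: 4C → 0 = 0
C4: 4C → 0 = 0
C5: 4C → 0 = 0
C6: 3C, 1B → 0 − 1 = -1
The most reduced carbon is C6 at -1.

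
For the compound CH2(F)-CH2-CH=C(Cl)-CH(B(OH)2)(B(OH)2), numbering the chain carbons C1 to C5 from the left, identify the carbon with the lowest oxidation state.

Assign +1 per bond to O/N/halogen, −1 per bond to H or an electropositive element, and 0 per bond to carbon. Tallying each carbon:
C1: 1C, 2H, 1F → 0 − 2 + 1 = -1
C2: 2C, 2H → 0 − 2 = -2
C3: 3C, 1H → 0 − 1 = -1
C4: 3C, 1Cl → 0 + 1 = +1
C5: 1C, 1H, 2B → 0 − 1 − 2 = -3
The most reduced carbon is C5 at -3.

C5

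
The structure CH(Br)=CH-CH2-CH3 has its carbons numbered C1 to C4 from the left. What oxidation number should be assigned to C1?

0

Assign +1 per bond to O/N/halogen, −1 per bond to H or an electropositive element, and 0 per bond to carbon.
C1 has a double bond to C (2×0 = 0), one bond to H (-1), one bond to Br (+1).
Oxidation state = 0 − 1 + 1 = 0.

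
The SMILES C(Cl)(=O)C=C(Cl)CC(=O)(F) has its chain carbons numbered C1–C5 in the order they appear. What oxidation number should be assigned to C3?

+1

Each bond to a more electronegative atom (O, N, halogen) counts +1, each bond to a less electronegative atom (H, metal, B, Si) counts −1, and each C–C bond counts 0.
C3 has a double bond to C (2×0 = 0), one bond to C (0), one bond to Cl (+1).
Oxidation state = 0 + 0 + 1 = +1.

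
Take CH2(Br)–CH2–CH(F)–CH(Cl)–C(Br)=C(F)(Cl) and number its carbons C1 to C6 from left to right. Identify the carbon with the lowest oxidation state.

C2

Tallying each carbon's bonds:
C1: 1C, 2H, 1Br → 0 − 2 + 1 = -1
C2: 2C, 2H → 0 − 2 = -2
C3: 2C, 1H, 1F → 0 − 1 + 1 = 0
C4: 2C, 1H, 1Cl → 0 − 1 + 1 = 0
C5: 3C, 1Br → 0 + 1 = +1
C6: 2C, 1F, 1Cl → 0 + 1 + 1 = +2
The most reduced carbon is C2 at -2.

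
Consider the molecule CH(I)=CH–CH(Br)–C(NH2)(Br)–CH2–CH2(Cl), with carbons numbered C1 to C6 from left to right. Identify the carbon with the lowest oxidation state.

Count +1 for every bond to an atom more electronegative than carbon and −1 for every bond to one less electronegative; C–C bonds are 0. Tallying each carbon:
C1: 2C, 1H, 1I → 0 − 1 + 1 = 0
C2: 3C, 1H → 0 − 1 = -1
C3: 2C, 1H, 1Br → 0 − 1 + 1 = 0
C4: 2C, 1N, 1Br → 0 + 1 + 1 = +2
C5: 2C, 2H → 0 − 2 = -2
C6: 1C, 2H, 1Cl → 0 − 2 + 1 = -1
The most reduced carbon is C5 at -2.

C5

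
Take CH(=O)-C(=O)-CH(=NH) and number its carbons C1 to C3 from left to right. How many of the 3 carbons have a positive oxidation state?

3

Tallying each carbon's bonds:
C1: 1C, 1H, 2O → 0 − 1 + 2 = +1
C2: 2C, 2O → 0 + 2 = +2
C3: 1C, 1H, 2N → 0 − 1 + 2 = +1
3 carbons (C1, C2, C3) meet the condition.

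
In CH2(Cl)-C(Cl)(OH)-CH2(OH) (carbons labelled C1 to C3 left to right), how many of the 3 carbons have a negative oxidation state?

Assign +1 per bond to O/N/halogen, −1 per bond to H or an electropositive element, and 0 per bond to carbon. Tallying each carbon:
C1: 1C, 2H, 1Cl → 0 − 2 + 1 = -1
C2: 2C, 1O, 1Cl → 0 + 1 + 1 = +2
C3: 1C, 2H, 1O → 0 − 2 + 1 = -1
2 carbons (C1, C3) meet the condition.

2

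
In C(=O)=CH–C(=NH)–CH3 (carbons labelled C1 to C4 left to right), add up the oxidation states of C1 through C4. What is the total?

0

Tallying each carbon's bonds:
C1: 2C, 2O → 0 + 2 = +2
C2: 3C, 1H → 0 − 1 = -1
C3: 2C, 2N → 0 + 2 = +2
C4: 1C, 3H → 0 − 3 = -3
Sum = +2 − 1 + 2 − 3 = 0.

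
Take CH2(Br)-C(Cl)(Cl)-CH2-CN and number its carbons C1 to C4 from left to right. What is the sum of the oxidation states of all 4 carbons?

+2

Tallying each carbon's bonds:
C1: 1C, 2H, 1Br → 0 − 2 + 1 = -1
C2: 2C, 2Cl → 0 + 2 = +2
C3: 2C, 2H → 0 − 2 = -2
C4: 1C, 3N → 0 + 3 = +3
Sum = -1 + 2 − 2 + 3 = +2.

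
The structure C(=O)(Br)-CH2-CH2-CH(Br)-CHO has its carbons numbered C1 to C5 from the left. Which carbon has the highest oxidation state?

C1

Bonds to more-electronegative neighbours contribute +1 each, bonds to H or metals contribute −1 each, and C–C bonds contribute 0. Tallying each carbon:
C1: 1C, 2O, 1Br → 0 + 2 + 1 = +3
C2: 2C, 2H → 0 − 2 = -2
C3: 2C, 2H → 0 − 2 = -2
C4: 2C, 1H, 1Br → 0 − 1 + 1 = 0
C5: 1C, 1H, 2O → 0 − 1 + 2 = +1
The most oxidised carbon is C1 at +3.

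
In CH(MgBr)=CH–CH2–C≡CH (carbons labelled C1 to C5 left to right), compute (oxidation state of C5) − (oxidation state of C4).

-1

C5: 3C, 1H → 0 − 1 = -1
C4: 4C → 0 = 0
Difference: -1 − (0) = -1.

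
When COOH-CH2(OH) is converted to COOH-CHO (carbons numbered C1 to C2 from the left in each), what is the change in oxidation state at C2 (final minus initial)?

Before: C2 has 1 bond to C, 2 bonds to H, 1 bond to O → oxidation state -1.
After: C2 has 1 bond to C, 1 bond to H, 2 bonds to O → oxidation state +1.
Δ = +1 − (-1) = +2, so this is an oxidation at C2.

+2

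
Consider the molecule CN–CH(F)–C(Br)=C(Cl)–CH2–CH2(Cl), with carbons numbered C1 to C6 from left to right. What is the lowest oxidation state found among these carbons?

-2

Bonds to more-electronegative neighbours contribute +1 each, bonds to H or metals contribute −1 each, and C–C bonds contribute 0. Tallying each carbon:
C1: 1C, 3N → 0 + 3 = +3
C2: 2C, 1H, 1F → 0 − 1 + 1 = 0
C3: 3C, 1Br → 0 + 1 = +1
C4: 3C, 1Cl → 0 + 1 = +1
C5: 2C, 2H → 0 − 2 = -2
C6: 1C, 2H, 1Cl → 0 − 2 + 1 = -1
The lowest value is -2.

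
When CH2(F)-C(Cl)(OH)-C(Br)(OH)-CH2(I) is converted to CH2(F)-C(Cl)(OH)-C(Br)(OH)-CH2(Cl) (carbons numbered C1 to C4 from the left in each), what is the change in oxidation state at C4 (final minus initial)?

0

Before: C4 has 1 bond to C, 2 bonds to H, 1 bond to I → oxidation state -1.
After: C4 has 1 bond to C, 2 bonds to H, 1 bond to Cl → oxidation state -1.
Δ = -1 − (-1) = 0, so no net redox change at C4.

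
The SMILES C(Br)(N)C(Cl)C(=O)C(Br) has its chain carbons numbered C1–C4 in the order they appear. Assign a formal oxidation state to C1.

+1

Each bond to a more electronegative atom (O, N, halogen) counts +1, each bond to a less electronegative atom (H, metal, B, Si) counts −1, and each C–C bond counts 0.
C1 has one bond to C (0), one bond to Br (+1), one bond to N (+1), one bond to H (-1).
Oxidation state = 0 + 1 + 1 − 1 = +1.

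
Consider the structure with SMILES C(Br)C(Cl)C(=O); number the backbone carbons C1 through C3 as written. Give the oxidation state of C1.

-1

Count +1 for every bond to an atom more electronegative than carbon and −1 for every bond to one less electronegative; C–C bonds are 0.
C1 has one bond to C (0), one bond to Br (+1), one bond to H (-1), one bond to H (-1).
Oxidation state = 0 + 1 − 1 − 1 = -1.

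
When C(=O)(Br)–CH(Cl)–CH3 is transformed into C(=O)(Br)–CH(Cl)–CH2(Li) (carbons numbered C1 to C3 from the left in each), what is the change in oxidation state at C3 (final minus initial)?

Before: C3 has 1 bond to C, 3 bonds to H → oxidation state -3.
After: C3 has 1 bond to C, 2 bonds to H, 1 bond to Li → oxidation state -3.
Δ = -3 − (-3) = 0, so no net redox change at C3.

0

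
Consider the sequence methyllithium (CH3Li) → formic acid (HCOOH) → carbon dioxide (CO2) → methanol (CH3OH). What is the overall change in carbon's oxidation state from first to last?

+2

Carbon oxidation states along the series — methyllithium: -4, formic acid: +2, carbon dioxide: +4, methanol: -2.
Net change = -2 − (-4) = +2.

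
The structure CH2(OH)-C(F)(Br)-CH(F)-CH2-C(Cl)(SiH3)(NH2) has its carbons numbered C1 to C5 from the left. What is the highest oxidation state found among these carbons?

Each bond to a more electronegative atom (O, N, halogen) counts +1, each bond to a less electronegative atom (H, metal, B, Si) counts −1, and each C–C bond counts 0. Tallying each carbon:
C1: 1C, 2H, 1O → 0 − 2 + 1 = -1
C2: 2C, 1F, 1Br → 0 + 1 + 1 = +2
C3: 2C, 1H, 1F → 0 − 1 + 1 = 0
C4: 2C, 2H → 0 − 2 = -2
C5: 1C, 1N, 1Cl, 1Si → 0 + 1 + 1 − 1 = +1
The highest value is +2.

+2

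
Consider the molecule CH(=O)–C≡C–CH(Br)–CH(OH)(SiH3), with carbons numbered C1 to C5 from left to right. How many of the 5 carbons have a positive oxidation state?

1

Assign +1 per bond to O/N/halogen, −1 per bond to H or an electropositive element, and 0 per bond to carbon. Tallying each carbon:
C1: 1C, 1H, 2O → 0 − 1 + 2 = +1
C2: 4C → 0 = 0
C3: 4C → 0 = 0
C4: 2C, 1H, 1Br → 0 − 1 + 1 = 0
C5: 1C, 1H, 1O, 1Si → 0 − 1 + 1 − 1 = -1
1 carbon (C1) meets the condition.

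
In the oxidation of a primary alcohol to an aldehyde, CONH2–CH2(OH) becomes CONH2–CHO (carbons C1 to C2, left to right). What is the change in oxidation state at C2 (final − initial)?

Before: C2 has 1 bond to C, 2 bonds to H, 1 bond to O → oxidation state -1.
After: C2 has 1 bond to C, 1 bond to H, 2 bonds to O → oxidation state +1.
Δ = +1 − (-1) = +2, so this is an oxidation at C2.

+2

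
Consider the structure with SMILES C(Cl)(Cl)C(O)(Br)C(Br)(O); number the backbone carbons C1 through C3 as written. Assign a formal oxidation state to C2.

+2

C2 has one bond to C (0), one bond to C (0), one bond to O (+1), one bond to Br (+1).
Oxidation state = 0 + 0 + 1 + 1 = +2.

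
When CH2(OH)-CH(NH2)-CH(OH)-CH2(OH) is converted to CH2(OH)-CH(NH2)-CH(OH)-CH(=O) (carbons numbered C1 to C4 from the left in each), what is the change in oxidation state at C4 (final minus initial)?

Before: C4 has 1 bond to C, 2 bonds to H, 1 bond to O → oxidation state -1.
After: C4 has 1 bond to C, 1 bond to H, 2 bonds to O → oxidation state +1.
Δ = +1 − (-1) = +2, so this is an oxidation at C4.

+2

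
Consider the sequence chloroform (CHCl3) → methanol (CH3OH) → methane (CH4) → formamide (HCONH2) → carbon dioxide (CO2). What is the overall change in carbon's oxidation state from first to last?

+2

Carbon oxidation states along the series — chloroform: +2, methanol: -2, methane: -4, formamide: +2, carbon dioxide: +4.
Net change = +4 − (+2) = +2.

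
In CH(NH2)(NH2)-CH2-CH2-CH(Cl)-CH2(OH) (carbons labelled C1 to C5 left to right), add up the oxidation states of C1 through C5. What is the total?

Each bond to a more electronegative atom (O, N, halogen) counts +1, each bond to a less electronegative atom (H, metal, B, Si) counts −1, and each C–C bond counts 0. Tallying each carbon:
C1: 1C, 1H, 2N → 0 − 1 + 2 = +1
C2: 2C, 2H → 0 − 2 = -2
C3: 2C, 2H → 0 − 2 = -2
C4: 2C, 1H, 1Cl → 0 − 1 + 1 = 0
C5: 1C, 2H, 1O → 0 − 2 + 1 = -1
Sum = +1 − 2 − 2 + 0 − 1 = -4.

-4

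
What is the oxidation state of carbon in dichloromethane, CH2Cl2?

0

Each bond to a more electronegative atom (O, N, halogen) counts +1, each bond to a less electronegative atom (H, metal, B, Si) counts −1, and each C–C bond counts 0.
The carbon has one bond to H (-1), one bond to H (-1), one bond to Cl (+1), one bond to Cl (+1).
Oxidation state = -1 − 1 + 1 + 1 = 0.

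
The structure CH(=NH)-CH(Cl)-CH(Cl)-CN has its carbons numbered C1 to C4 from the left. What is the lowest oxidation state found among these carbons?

Each bond to a more electronegative atom (O, N, halogen) counts +1, each bond to a less electronegative atom (H, metal, B, Si) counts −1, and each C–C bond counts 0. Tallying each carbon:
C1: 1C, 1H, 2N → 0 − 1 + 2 = +1
C2: 2C, 1H, 1Cl → 0 − 1 + 1 = 0
C3: 2C, 1H, 1Cl → 0 − 1 + 1 = 0
C4: 1C, 3N → 0 + 3 = +3
The lowest value is 0.

0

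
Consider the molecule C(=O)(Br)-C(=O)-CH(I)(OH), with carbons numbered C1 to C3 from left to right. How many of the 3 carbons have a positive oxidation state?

Assign +1 per bond to O/N/halogen, −1 per bond to H or an electropositive element, and 0 per bond to carbon. Tallying each carbon:
C1: 1C, 2O, 1Br → 0 + 2 + 1 = +3
C2: 2C, 2O → 0 + 2 = +2
C3: 1C, 1H, 1O, 1I → 0 − 1 + 1 + 1 = +1
3 carbons (C1, C2, C3) meet the condition.

3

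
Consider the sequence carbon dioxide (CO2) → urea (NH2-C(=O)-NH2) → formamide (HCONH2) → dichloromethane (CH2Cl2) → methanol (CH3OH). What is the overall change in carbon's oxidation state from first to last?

Carbon oxidation states along the series — carbon dioxide: +4, urea: +4, formamide: +2, dichloromethane: 0, methanol: -2.
Net change = -2 − (+4) = -6.

-6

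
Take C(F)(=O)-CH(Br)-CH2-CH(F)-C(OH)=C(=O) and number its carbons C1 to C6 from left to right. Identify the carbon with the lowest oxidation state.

Tallying each carbon's bonds:
C1: 1C, 2O, 1F → 0 + 2 + 1 = +3
C2: 2C, 1H, 1Br → 0 − 1 + 1 = 0
C3: 2C, 2H → 0 − 2 = -2
C4: 2C, 1H, 1F → 0 − 1 + 1 = 0
C5: 3C, 1O → 0 + 1 = +1
C6: 2C, 2O → 0 + 2 = +2
The most reduced carbon is C3 at -2.

C3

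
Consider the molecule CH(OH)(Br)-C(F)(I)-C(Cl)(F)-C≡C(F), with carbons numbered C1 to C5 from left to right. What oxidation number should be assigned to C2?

+2

Assign +1 per bond to O/N/halogen, −1 per bond to H or an electropositive element, and 0 per bond to carbon.
C2 has one bond to C (0), one bond to C (0), one bond to F (+1), one bond to I (+1).
Oxidation state = 0 + 0 + 1 + 1 = +2.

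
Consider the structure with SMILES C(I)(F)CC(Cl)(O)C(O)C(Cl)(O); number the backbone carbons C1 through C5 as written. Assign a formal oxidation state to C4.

0

Each bond to a more electronegative atom (O, N, halogen) counts +1, each bond to a less electronegative atom (H, metal, B, Si) counts −1, and each C–C bond counts 0.
C4 has one bond to C (0), one bond to C (0), one bond to H (-1), one bond to O (+1).
Oxidation state = 0 + 0 − 1 + 1 = 0.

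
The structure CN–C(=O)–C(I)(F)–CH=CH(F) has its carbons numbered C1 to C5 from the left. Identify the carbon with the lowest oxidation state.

Tallying each carbon's bonds:
C1: 1C, 3N → 0 + 3 = +3
C2: 2C, 2O → 0 + 2 = +2
C3: 2C, 1F, 1I → 0 + 1 + 1 = +2
C4: 3C, 1H → 0 − 1 = -1
C5: 2C, 1H, 1F → 0 − 1 + 1 = 0
The most reduced carbon is C4 at -1.

C4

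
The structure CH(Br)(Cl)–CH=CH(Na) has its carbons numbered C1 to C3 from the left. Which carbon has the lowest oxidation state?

C3

Tallying each carbon's bonds:
C1: 1C, 1H, 1Cl, 1Br → 0 − 1 + 1 + 1 = +1
C2: 3C, 1H → 0 − 1 = -1
C3: 2C, 1H, 1Na → 0 − 1 − 1 = -2
The most reduced carbon is C3 at -2.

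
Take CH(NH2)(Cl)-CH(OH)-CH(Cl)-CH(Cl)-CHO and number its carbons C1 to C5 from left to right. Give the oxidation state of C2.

C2 has one bond to C (0), one bond to C (0), one bond to H (-1), one bond to O (+1).
Oxidation state = 0 + 0 − 1 + 1 = 0.

0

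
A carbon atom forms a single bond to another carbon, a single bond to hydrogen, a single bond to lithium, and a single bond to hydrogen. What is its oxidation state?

The carbon has one bond to C (0), one bond to Li (-1), one bond to H (-1), one bond to H (-1).
Oxidation state = 0 − 1 − 1 − 1 = -3.

-3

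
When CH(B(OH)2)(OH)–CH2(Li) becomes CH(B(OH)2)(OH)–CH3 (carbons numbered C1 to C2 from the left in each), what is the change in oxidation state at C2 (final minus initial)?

Before: C2 has 1 bond to C, 2 bonds to H, 1 bond to Li → oxidation state -3.
After: C2 has 1 bond to C, 3 bonds to H → oxidation state -3.
Δ = -3 − (-3) = 0, so no net redox change at C2.

0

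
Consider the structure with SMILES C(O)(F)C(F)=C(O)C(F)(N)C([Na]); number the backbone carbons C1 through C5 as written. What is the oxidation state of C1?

+1

C1 has one bond to C (0), one bond to H (-1), one bond to O (+1), one bond to F (+1).
Oxidation state = 0 − 1 + 1 + 1 = +1.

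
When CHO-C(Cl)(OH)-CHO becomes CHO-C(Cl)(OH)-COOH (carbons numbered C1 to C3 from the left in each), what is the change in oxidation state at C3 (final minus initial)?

+2

Before: C3 has 1 bond to C, 1 bond to H, 2 bonds to O → oxidation state +1.
After: C3 has 1 bond to C, 3 bonds to O → oxidation state +3.
Δ = +3 − (+1) = +2, so this is an oxidation at C3.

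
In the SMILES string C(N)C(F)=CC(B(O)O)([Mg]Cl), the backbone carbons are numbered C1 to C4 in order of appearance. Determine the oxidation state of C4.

-3

C4 has one bond to C (0), one bond to B (-1), one bond to Mg (-1), one bond to H (-1).
Oxidation state = 0 − 1 − 1 − 1 = -3.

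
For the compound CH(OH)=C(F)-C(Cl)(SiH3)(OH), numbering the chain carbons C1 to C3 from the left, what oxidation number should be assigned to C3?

+1

Bonds to more-electronegative neighbours contribute +1 each, bonds to H or metals contribute −1 each, and C–C bonds contribute 0.
C3 has one bond to C (0), one bond to Cl (+1), one bond to Si (-1), one bond to O (+1).
Oxidation state = 0 + 1 − 1 + 1 = +1.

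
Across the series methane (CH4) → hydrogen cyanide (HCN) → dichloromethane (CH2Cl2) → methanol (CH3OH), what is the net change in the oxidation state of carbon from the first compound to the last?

+2

Carbon oxidation states along the series — methane: -4, hydrogen cyanide: +2, dichloromethane: 0, methanol: -2.
Net change = -2 − (-4) = +2.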